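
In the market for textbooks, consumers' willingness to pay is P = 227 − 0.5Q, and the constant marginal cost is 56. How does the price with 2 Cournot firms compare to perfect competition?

Cournot: P = 113; Competition: P = 56

Cournot with 2 identical firms: the symmetric best-response condition is 227 − 1.5q = 56. Each firm produces q = 114, total output Q = 228, price P = 113.
Perfect competition: P = MC = 56, so 227 − 0.5Q = 56 and Q = 342.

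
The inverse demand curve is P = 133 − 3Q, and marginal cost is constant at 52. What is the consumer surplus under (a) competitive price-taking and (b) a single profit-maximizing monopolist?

Under competition P = MC = 52, so Q = (133 − 52)/3 = 27.
CS = ½·(133 − 52)·27 = 1093.5.
Monopoly sets MR = MC: 133 − 6Q = 52 ⇒ Q = 13.5, P = 133 − 3·13.5 = 92.5.
CS = ½·(133 − 92.5)·13.5 = 273.375.

Competition: CS = 1093.5; Monopoly: CS = 273.375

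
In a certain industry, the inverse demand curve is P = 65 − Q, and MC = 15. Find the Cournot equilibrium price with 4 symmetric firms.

P = 25

Cournot with 4 identical firms: the symmetric best-response condition is 65 − 5q = 15. Each firm produces q = 10, total output Q = 40, price P = 25.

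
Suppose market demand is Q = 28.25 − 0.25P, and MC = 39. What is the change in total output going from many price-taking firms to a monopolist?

Total output falls by 9.25

Inverting demand: P = 113 − 4Q.
Perfect competition: P = MC = 39, so 113 − 4Q = 39 and Q = 18.5.
Monopoly sets MR = MC: 113 − 8Q = 39 ⇒ Q = 9.25, P = 113 − 4·9.25 = 76.
Change in total output: 9.25 − 18.5 = −9.25.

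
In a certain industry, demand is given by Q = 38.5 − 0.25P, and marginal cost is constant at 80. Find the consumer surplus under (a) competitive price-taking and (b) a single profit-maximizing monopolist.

Competition: CS = 684.5; Monopoly: CS = 171.125

Inverting demand: P = 154 − 4Q.
Perfect competition: P = MC = 80, so 154 − 4Q = 80 and Q = 18.5.
CS = ½·(154 − 80)·18.5 = 684.5.
Monopoly sets MR = MC: 154 − 8Q = 80 ⇒ Q = 9.25, P = 154 − 4·9.25 = 117.
CS = ½·(154 − 117)·9.25 = 171.125.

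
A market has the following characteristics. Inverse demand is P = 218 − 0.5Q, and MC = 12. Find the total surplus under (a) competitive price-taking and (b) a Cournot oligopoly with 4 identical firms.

Under competition P = MC = 12, so Q = (218 − 12)/0.5 = 412.
CS = ½·(218 − 12)·412 = 42436; PS = (12 − 12)·412 = 0; TS = 42436.
Cournot with 4 identical firms: the symmetric best-response condition is 218 − 2.5q = 12. Each firm produces q = 82.4, total output Q = 329.6, price P = 53.2.
CS = ½·(218 − 53.2)·329.6 = 27159.04; PS = (53.2 − 12)·329.6 = 13579.52; TS = 40738.56.

Competition: TS = 42436; Cournot: TS = 40738.56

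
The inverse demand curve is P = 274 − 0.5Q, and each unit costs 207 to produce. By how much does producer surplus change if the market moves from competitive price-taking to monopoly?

Producer surplus rises by 2244.5

Perfect competition: P = MC = 207, so 274 − 0.5Q = 207 and Q = 134.
PS = (207 − 207)·134 = 0.
Monopoly sets MR = MC: 274 − Q = 207 ⇒ Q = 67, P = 274 − 0.5·67 = 240.5.
PS = (240.5 − 207)·67 = 2244.5.
Change in producer surplus: 2244.5 − 0 = 2244.5.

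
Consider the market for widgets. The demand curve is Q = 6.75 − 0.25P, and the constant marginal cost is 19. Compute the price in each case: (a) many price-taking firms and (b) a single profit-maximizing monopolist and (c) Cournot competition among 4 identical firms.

Competition: P = 19; Monopoly: P = 23; Cournot: P = 20.6

Inverting demand: P = 27 − 4Q.
Competitive firms price at marginal cost: P = 19, giving Q = 2.
A monopolist chooses Q where MR = MC. MR = 27 − 8Q; setting this equal to 19 gives Q = 1 and P = 23.
In a 4-firm Cournot equilibrium, symmetry and the first-order condition give q = (27 − 19)/(20) = 0.4. So Q = 1.6 and P = 20.6.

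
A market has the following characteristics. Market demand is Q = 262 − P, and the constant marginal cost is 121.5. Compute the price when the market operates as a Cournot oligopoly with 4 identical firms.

P = 149.6

Inverting demand: P = 262 − Q.
Cournot with 4 identical firms: the symmetric best-response condition is 262 − 5q = 121.5. Each firm produces q = 28.1, total output Q = 112.4, price P = 149.6.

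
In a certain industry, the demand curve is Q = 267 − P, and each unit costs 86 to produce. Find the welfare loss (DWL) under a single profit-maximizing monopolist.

DWL = 4095.125

Inverting demand: P = 267 − Q.
Under competition P = MC = 86, so Q = (267 − 86)/1 = 181.
Monopoly sets MR = MC: 267 − 2Q = 86 ⇒ Q = 90.5, P = 267 − 90.5 = 176.5.
DWL is the triangle between Q = 90.5 and Q = 181: ½·(181 − 90.5)·(176.5 − 86) = 4095.125.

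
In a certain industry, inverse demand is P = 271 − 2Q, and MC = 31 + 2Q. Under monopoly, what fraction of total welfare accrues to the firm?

PS/TS = 0.75

A monopolist chooses Q where MR = MC. MR = 271 − 4Q; setting this equal to 31 + 2Q gives Q = 40 and P = 191.
CS = ½·(271 − 191)·40 = 1600.
PS = P·Q − VC(Q) = 191·40 − (31·40 + ½·2·40²) = 4800.
Share captured = PS/TS = 4800/6400 = 0.75.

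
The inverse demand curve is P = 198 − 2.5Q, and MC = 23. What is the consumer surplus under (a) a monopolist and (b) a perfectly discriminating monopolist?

Monopoly: CS = 1531.25; Perfect PD: CS = 0

The monopolist equates marginal revenue to marginal cost: 198 − 5Q = 23, so Q = 35. From demand, P = 110.5.
CS = ½·(198 − 110.5)·35 = 1531.25.
Under first-degree price discrimination the firm charges each unit its demand price and produces up to where P = MC, i.e. Q = 70. Consumer surplus is zero; producer surplus equals total surplus.
CS = 0.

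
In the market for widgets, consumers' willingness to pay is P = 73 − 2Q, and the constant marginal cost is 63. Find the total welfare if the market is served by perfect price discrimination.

TS = 25

With perfect price discrimination, output is the efficient level Q = 5 (where demand meets MC), but every buyer pays their willingness to pay: CS = 0 and PS = total surplus.
TS = 25 (equal to competitive TS).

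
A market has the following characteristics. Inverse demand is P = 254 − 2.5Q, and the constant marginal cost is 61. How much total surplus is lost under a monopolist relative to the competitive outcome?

DWL = 1862.45

Perfect competition: P = MC = 61, so 254 − 2.5Q = 61 and Q = 77.2.
A monopolist chooses Q where MR = MC. MR = 254 − 5Q; setting this equal to 61 gives Q = 38.6 and P = 157.5.
DWL is the triangle between Q = 38.6 and Q = 77.2: ½·(77.2 − 38.6)·(157.5 − 61) = 1862.45.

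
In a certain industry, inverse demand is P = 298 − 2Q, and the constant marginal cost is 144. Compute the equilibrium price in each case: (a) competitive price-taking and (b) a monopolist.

Competition: P = 144; Monopoly: P = 221

Under competition P = MC = 144, so Q = (298 − 144)/2 = 77.
Monopoly sets MR = MC: 298 − 4Q = 144 ⇒ Q = 38.5, P = 298 − 2·38.5 = 221.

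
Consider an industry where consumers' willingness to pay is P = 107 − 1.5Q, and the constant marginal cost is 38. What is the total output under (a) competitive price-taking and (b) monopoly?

Perfect competition: P = MC = 38, so 107 − 1.5Q = 38 and Q = 46.
A monopolist chooses Q where MR = MC. MR = 107 − 3Q; setting this equal to 38 gives Q = 23 and P = 72.5.

Competition: Q = 46; Monopoly: Q = 23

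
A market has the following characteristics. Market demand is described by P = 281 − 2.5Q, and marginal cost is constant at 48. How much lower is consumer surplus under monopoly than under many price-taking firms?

CS falls by 8143.35

Perfect competition: P = MC = 48, so 281 − 2.5Q = 48 and Q = 93.2.
CS = ½·(281 − 48)·93.2 = 10857.8.
The monopolist equates marginal revenue to marginal cost: 281 − 5Q = 48, so Q = 46.6. From demand, P = 164.5.
CS = ½·(281 − 164.5)·46.6 = 2714.45.
Change in consumer surplus: 2714.45 − 10857.8 = −8143.35.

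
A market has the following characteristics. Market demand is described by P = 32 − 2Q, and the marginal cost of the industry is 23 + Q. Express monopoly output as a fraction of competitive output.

Q_m/Q_c = 0.6

Monopoly sets MR = MC: 32 − 4Q = 23 + Q ⇒ Q = 1.8, P = 32 − 2·1.8 = 28.4.
Under competition P = MC: 32 − 2Q = 23 + Q ⇒ Q = 3, P = 26.
Ratio Q_m/Q_c = 1.8/3 = 0.6.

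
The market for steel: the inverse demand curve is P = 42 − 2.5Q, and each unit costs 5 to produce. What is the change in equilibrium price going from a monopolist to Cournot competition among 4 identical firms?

The monopolist equates marginal revenue to marginal cost: 42 − 5Q = 5, so Q = 7.4. From demand, P = 23.5.
In a 4-firm Cournot equilibrium, symmetry and the first-order condition give q = (42 − 5)/(12.5) = 2.96. So Q = 11.84 and P = 12.4.
Change in equilibrium price: 12.4 − 23.5 = −11.1.

Equilibrium price falls by 11.1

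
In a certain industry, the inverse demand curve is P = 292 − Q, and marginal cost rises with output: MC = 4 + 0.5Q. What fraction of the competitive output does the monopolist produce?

Q_m/Q_c = 0.6

Monopoly sets MR = MC: 292 − 2Q = 4 + 0.5Q ⇒ Q = 115.2, P = 292 − 115.2 = 176.8.
Competitive equilibrium sets price equal to marginal cost: 292 − Q = 4 + 0.5Q, so Q = 192 and P = 100.
Ratio Q_m/Q_c = 115.2/192 = 0.6.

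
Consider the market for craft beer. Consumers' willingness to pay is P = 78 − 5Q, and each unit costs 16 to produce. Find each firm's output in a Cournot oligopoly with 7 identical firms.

In a 7-firm Cournot equilibrium, symmetry and the first-order condition give q = (78 − 16)/(40) = 1.55. So Q = 10.85 and P = 23.75.

q_i = 1.55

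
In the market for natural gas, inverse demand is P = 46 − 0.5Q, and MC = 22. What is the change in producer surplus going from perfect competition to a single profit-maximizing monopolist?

Under competition P = MC = 22, so Q = (46 − 22)/0.5 = 48.
PS = (22 − 22)·48 = 0.
A monopolist chooses Q where MR = MC. MR = 46 − Q; setting this equal to 22 gives Q = 24 and P = 34.
PS = (34 − 22)·24 = 288.
Change in producer surplus: 288 − 0 = 288.

PS rises by 288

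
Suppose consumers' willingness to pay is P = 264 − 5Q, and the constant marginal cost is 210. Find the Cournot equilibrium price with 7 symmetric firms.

P = 216.75

In a 7-firm Cournot equilibrium, symmetry and the first-order condition give q = (264 − 210)/(40) = 1.35. So Q = 9.45 and P = 216.75.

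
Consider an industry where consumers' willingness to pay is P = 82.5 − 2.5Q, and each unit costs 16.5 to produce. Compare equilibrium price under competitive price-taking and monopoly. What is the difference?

Equilibrium price rises by 33

Under competition P = MC = 16.5, so Q = (82.5 − 16.5)/2.5 = 26.4.
A monopolist chooses Q where MR = MC. MR = 82.5 − 5Q; setting this equal to 16.5 gives Q = 13.2 and P = 49.5.
Change in equilibrium price: 49.5 − 16.5 = 33.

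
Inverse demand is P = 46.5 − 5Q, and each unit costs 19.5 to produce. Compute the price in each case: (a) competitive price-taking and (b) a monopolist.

Under competition P = MC = 19.5, so Q = (46.5 − 19.5)/5 = 5.4.
A monopolist chooses Q where MR = MC. MR = 46.5 − 10Q; setting this equal to 19.5 gives Q = 2.7 and P = 33.

Competition: P = 19.5; Monopoly: P = 33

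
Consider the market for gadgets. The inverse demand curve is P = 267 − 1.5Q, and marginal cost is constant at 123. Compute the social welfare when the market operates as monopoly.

TS = 5184

A monopolist chooses Q where MR = MC. MR = 267 − 3Q; setting this equal to 123 gives Q = 48 and P = 195.
CS = ½·(267 − 195)·48 = 1728; PS = (195 − 123)·48 = 3456; TS = 5184.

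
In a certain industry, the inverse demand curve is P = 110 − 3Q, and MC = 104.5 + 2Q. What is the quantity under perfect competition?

Competitive equilibrium sets price equal to marginal cost: 110 − 3Q = 104.5 + 2Q, so Q = 1.1 and P = 106.7.

Q = 1.1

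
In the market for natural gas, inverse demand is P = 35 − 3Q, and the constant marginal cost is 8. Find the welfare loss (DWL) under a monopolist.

Under competition P = MC = 8, so Q = (35 − 8)/3 = 9.
Monopoly sets MR = MC: 35 − 6Q = 8 ⇒ Q = 4.5, P = 35 − 3·4.5 = 21.5.
DWL is the triangle between Q = 4.5 and Q = 9: ½·(9 − 4.5)·(21.5 − 8) = 30.375.

DWL = 30.375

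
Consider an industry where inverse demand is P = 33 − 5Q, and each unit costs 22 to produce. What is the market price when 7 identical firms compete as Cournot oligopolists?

P = 23.375

In a 7-firm Cournot equilibrium, symmetry and the first-order condition give q = (33 − 22)/(40) = 0.275. So Q = 1.925 and P = 23.375.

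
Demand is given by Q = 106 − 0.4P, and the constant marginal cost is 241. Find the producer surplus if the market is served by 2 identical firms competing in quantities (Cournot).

PS = 51.2

Inverting demand: P = 265 − 2.5Q.
In a 2-firm Cournot equilibrium, symmetry and the first-order condition give q = (265 − 241)/(7.5) = 3.2. So Q = 6.4 and P = 249.
PS = (249 − 241)·6.4 = 51.2.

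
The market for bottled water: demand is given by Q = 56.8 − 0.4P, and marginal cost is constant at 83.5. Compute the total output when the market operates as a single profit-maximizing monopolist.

Inverting demand: P = 142 − 2.5Q.
The monopolist equates marginal revenue to marginal cost: 142 − 5Q = 83.5, so Q = 11.7. From demand, P = 112.75.

Q = 11.7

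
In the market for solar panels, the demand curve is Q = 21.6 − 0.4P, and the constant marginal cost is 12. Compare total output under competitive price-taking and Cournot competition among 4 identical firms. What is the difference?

Total output falls by 3.36

Inverting demand: P = 54 − 2.5Q.
Under competition P = MC = 12, so Q = (54 − 12)/2.5 = 16.8.
In a 4-firm Cournot equilibrium, symmetry and the first-order condition give q = (54 − 12)/(12.5) = 3.36. So Q = 13.44 and P = 20.4.
Change in total output: 13.44 − 16.8 = −3.36.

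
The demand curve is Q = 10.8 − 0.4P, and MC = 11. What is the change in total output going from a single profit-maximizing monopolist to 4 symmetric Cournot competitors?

Inverting demand: P = 27 − 2.5Q.
Monopoly sets MR = MC: 27 − 5Q = 11 ⇒ Q = 3.2, P = 27 − 2.5·3.2 = 19.
In a 4-firm Cournot equilibrium, symmetry and the first-order condition give q = (27 − 11)/(12.5) = 1.28. So Q = 5.12 and P = 14.2.
Change in total output: 5.12 − 3.2 = 1.92.

Q rises by 1.92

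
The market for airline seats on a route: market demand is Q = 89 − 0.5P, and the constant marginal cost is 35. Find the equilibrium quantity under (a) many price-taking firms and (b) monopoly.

Inverting demand: P = 178 − 2Q.
Competitive firms price at marginal cost: P = 35, giving Q = 71.5.
The monopolist equates marginal revenue to marginal cost: 178 − 4Q = 35, so Q = 35.75. From demand, P = 106.5.

Competition: Q = 71.5; Monopoly: Q = 35.75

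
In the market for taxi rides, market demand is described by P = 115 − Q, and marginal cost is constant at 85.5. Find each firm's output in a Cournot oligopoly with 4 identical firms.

In a 4-firm Cournot equilibrium, symmetry and the first-order condition give q = (115 − 85.5)/(5) = 5.9. So Q = 23.6 and P = 91.4.

q_i = 5.9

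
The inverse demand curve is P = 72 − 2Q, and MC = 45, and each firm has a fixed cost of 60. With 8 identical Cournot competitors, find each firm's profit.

π_i = −55.5

With 8 symmetric Cournot firms, each firm's FOC gives 72 − 18q = 45, so q = 1.5, Q = 8·1.5 = 12, and P = 48.
Each firm's profit = (48 − 45)·1.5 − 60 = −55.5.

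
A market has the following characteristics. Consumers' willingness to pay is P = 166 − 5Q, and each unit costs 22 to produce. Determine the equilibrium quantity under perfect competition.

Q = 28.8

Under competition P = MC = 22, so Q = (166 − 22)/5 = 28.8.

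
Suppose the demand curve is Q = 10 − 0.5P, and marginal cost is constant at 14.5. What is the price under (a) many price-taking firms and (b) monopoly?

Inverting demand: P = 20 − 2Q.
Competitive firms price at marginal cost: P = 14.5, giving Q = 2.75.
The monopolist equates marginal revenue to marginal cost: 20 − 4Q = 14.5, so Q = 1.375. From demand, P = 17.25.

Competition: P = 14.5; Monopoly: P = 17.25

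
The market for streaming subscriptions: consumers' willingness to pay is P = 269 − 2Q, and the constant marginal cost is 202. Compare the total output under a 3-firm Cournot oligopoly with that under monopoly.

Cournot: Q = 25.125; Monopoly: Q = 16.75

In a 3-firm Cournot equilibrium, symmetry and the first-order condition give q = (269 − 202)/(8) = 8.375. So Q = 25.125 and P = 218.75.
Monopoly sets MR = MC: 269 − 4Q = 202 ⇒ Q = 16.75, P = 269 − 2·16.75 = 235.5.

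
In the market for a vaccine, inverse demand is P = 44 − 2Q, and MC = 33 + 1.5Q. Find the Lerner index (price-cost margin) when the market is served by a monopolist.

The monopolist equates marginal revenue to marginal cost: 44 − 4Q = 33 + 1.5Q, so Q = 2. From demand, P = 40.
Lerner index = (P − MC)/P = (40 − 36)/40 = 0.1.

Lerner index = 0.1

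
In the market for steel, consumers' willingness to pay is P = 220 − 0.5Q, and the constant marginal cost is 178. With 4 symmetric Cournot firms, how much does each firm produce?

In a 4-firm Cournot equilibrium, symmetry and the first-order condition give q = (220 − 178)/(2.5) = 16.8. So Q = 67.2 and P = 186.4.

q_i = 16.8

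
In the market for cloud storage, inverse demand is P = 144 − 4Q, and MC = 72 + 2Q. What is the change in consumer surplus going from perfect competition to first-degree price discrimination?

CS falls by 288

Competitive equilibrium sets price equal to marginal cost: 144 − 4Q = 72 + 2Q, so Q = 12 and P = 96.
CS = ½·(144 − 96)·12 = 288.
A perfectly discriminating monopolist sells every unit with P(Q) ≥ MC(Q), so output equals the competitive quantity Q = 12. Each buyer pays their reservation price, so CS = 0 and the firm captures all surplus.
CS = 0.
Change in consumer surplus: 0 − 288 = −288.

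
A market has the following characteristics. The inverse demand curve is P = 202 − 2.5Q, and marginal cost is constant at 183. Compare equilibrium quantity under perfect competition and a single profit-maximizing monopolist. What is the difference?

Under competition P = MC = 183, so Q = (202 − 183)/2.5 = 7.6.
The monopolist equates marginal revenue to marginal cost: 202 − 5Q = 183, so Q = 3.8. From demand, P = 192.5.
Change in equilibrium quantity: 3.8 − 7.6 = −3.8.

Equilibrium quantity falls by 3.8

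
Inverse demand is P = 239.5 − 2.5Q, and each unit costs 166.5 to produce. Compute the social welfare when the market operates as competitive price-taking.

TS = 1065.8

Perfect competition: P = MC = 166.5, so 239.5 − 2.5Q = 166.5 and Q = 29.2.
CS = ½·(239.5 − 166.5)·29.2 = 1065.8; PS = (166.5 − 166.5)·29.2 = 0; TS = 1065.8.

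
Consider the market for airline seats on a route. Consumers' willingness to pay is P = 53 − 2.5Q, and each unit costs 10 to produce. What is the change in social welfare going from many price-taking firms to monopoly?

Competitive firms price at marginal cost: P = 10, giving Q = 17.2.
CS = ½·(53 − 10)·17.2 = 369.8; PS = (10 − 10)·17.2 = 0; TS = 369.8.
A monopolist chooses Q where MR = MC. MR = 53 − 5Q; setting this equal to 10 gives Q = 8.6 and P = 31.5.
CS = ½·(53 − 31.5)·8.6 = 92.45; PS = (31.5 − 10)·8.6 = 184.9; TS = 277.35.
Change in social welfare: 277.35 − 369.8 = −92.45.

Social welfare falls by 92.45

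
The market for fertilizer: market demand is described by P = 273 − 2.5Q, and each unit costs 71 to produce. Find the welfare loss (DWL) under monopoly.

Perfect competition: P = MC = 71, so 273 − 2.5Q = 71 and Q = 80.8.
Monopoly sets MR = MC: 273 − 5Q = 71 ⇒ Q = 40.4, P = 273 − 2.5·40.4 = 172.
DWL is the triangle between Q = 40.4 and Q = 80.8: ½·(80.8 − 40.4)·(172 − 71) = 2040.2.

DWL = 2040.2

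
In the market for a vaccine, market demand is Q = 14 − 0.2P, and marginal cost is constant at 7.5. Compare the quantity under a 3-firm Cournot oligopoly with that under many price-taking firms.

Cournot: Q = 9.375; Competition: Q = 12.5

Inverting demand: P = 70 − 5Q.
In a 3-firm Cournot equilibrium, symmetry and the first-order condition give q = (70 − 7.5)/(20) = 3.125. So Q = 9.375 and P = 23.125.
Competitive firms price at marginal cost: P = 7.5, giving Q = 12.5.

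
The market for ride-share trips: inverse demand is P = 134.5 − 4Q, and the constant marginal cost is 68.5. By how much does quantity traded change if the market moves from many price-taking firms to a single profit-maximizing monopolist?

Competitive firms price at marginal cost: P = 68.5, giving Q = 16.5.
Monopoly sets MR = MC: 134.5 − 8Q = 68.5 ⇒ Q = 8.25, P = 134.5 − 4·8.25 = 101.5.
Change in quantity traded: 8.25 − 16.5 = −8.25.

Q falls by 8.25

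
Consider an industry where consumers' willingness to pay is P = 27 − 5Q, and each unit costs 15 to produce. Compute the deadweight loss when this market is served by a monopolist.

Competitive firms price at marginal cost: P = 15, giving Q = 2.4.
The monopolist equates marginal revenue to marginal cost: 27 − 10Q = 15, so Q = 1.2. From demand, P = 21.
DWL is the triangle between Q = 1.2 and Q = 2.4: ½·(2.4 − 1.2)·(21 − 15) = 3.6.

DWL = 3.6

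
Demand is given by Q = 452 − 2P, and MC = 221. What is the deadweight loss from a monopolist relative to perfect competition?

DWL = 6.25

Inverting demand: P = 226 − 0.5Q.
Under competition P = MC = 221, so Q = (226 − 221)/0.5 = 10.
Monopoly sets MR = MC: 226 − Q = 221 ⇒ Q = 5, P = 226 − 0.5·5 = 223.5.
DWL is the triangle between Q = 5 and Q = 10: ½·(10 − 5)·(223.5 − 221) = 6.25.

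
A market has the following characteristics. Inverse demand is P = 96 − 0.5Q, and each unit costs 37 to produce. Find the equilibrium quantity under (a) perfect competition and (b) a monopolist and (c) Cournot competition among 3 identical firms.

Perfect competition: P = MC = 37, so 96 − 0.5Q = 37 and Q = 118.
A monopolist chooses Q where MR = MC. MR = 96 − Q; setting this equal to 37 gives Q = 59 and P = 66.5.
With 3 symmetric Cournot firms, each firm's FOC gives 96 − 2q = 37, so q = 29.5, Q = 3·29.5 = 88.5, and P = 51.75.

Competition: Q = 118; Monopoly: Q = 59; Cournot: Q = 88.5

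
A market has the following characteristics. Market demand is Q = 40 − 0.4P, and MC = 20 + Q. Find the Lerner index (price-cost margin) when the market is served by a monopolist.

Inverting demand: P = 100 − 2.5Q.
The monopolist equates marginal revenue to marginal cost: 100 − 5Q = 20 + Q, so Q = 40/3. From demand, P = 200/3.
Lerner index = (P − MC)/P = (200/3 − 100/3)/(200/3) = 0.5.

Lerner index = 0.5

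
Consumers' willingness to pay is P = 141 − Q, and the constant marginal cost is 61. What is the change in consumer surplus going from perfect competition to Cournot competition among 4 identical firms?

Competitive firms price at marginal cost: P = 61, giving Q = 80.
CS = ½·(141 − 61)·80 = 3200.
With 4 symmetric Cournot firms, each firm's FOC gives 141 − 5q = 61, so q = 16, Q = 4·16 = 64, and P = 77.
CS = ½·(141 − 77)·64 = 2048.
Change in consumer surplus: 2048 − 3200 = −1152.

Consumer surplus falls by 1152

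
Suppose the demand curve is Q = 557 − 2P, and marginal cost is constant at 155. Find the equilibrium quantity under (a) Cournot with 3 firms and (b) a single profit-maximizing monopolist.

Cournot: Q = 185.25; Monopoly: Q = 123.5

Inverting demand: P = 278.5 − 0.5Q.
With 3 symmetric Cournot firms, each firm's FOC gives 278.5 − 2q = 155, so q = 61.75, Q = 3·61.75 = 185.25, and P = 185.875.
Monopoly sets MR = MC: 278.5 − Q = 155 ⇒ Q = 123.5, P = 278.5 − 0.5·123.5 = 216.75.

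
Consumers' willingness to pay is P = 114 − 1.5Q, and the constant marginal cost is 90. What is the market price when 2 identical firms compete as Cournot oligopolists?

With 2 symmetric Cournot firms, each firm's FOC gives 114 − 4.5q = 90, so q = 16/3, Q = 2·16/3 = 32/3, and P = 98.

P = 98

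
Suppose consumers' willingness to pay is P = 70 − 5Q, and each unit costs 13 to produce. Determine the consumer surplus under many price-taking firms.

Perfect competition: P = MC = 13, so 70 − 5Q = 13 and Q = 11.4.
CS = ½·(70 − 13)·11.4 = 324.9.

CS = 324.9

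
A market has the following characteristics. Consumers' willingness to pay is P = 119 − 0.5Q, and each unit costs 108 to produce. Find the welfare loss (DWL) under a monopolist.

DWL = 30.25

Competitive firms price at marginal cost: P = 108, giving Q = 22.
The monopolist equates marginal revenue to marginal cost: 119 − Q = 108, so Q = 11. From demand, P = 113.5.
DWL is the triangle between Q = 11 and Q = 22: ½·(22 − 11)·(113.5 − 108) = 30.25.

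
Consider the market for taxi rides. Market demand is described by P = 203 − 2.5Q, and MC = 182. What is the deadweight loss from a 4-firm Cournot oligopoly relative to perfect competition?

DWL = 3.528

Perfect competition: P = MC = 182, so 203 − 2.5Q = 182 and Q = 8.4.
With 4 symmetric Cournot firms, each firm's FOC gives 203 − 12.5q = 182, so q = 1.68, Q = 4·1.68 = 6.72, and P = 186.2.
DWL is the triangle between Q = 6.72 and Q = 8.4: ½·(8.4 − 6.72)·(186.2 − 182) = 3.528.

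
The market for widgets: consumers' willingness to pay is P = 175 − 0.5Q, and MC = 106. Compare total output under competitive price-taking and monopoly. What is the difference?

Total output falls by 69

Perfect competition: P = MC = 106, so 175 − 0.5Q = 106 and Q = 138.
The monopolist equates marginal revenue to marginal cost: 175 − Q = 106, so Q = 69. From demand, P = 140.5.
Change in total output: 69 − 138 = −69.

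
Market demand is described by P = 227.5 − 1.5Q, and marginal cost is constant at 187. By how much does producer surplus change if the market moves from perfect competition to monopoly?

Competitive firms price at marginal cost: P = 187, giving Q = 27.
PS = (187 − 187)·27 = 0.
The monopolist equates marginal revenue to marginal cost: 227.5 − 3Q = 187, so Q = 13.5. From demand, P = 207.25.
PS = (207.25 − 187)·13.5 = 273.375.
Change in producer surplus: 273.375 − 0 = 273.375.

PS rises by 273.375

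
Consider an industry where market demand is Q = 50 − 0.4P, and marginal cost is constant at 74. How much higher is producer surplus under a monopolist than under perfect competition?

PS rises by 260.1

Inverting demand: P = 125 − 2.5Q.
Competitive firms price at marginal cost: P = 74, giving Q = 20.4.
PS = (74 − 74)·20.4 = 0.
A monopolist chooses Q where MR = MC. MR = 125 − 5Q; setting this equal to 74 gives Q = 10.2 and P = 99.5.
PS = (99.5 − 74)·10.2 = 260.1.
Change in producer surplus: 260.1 − 0 = 260.1.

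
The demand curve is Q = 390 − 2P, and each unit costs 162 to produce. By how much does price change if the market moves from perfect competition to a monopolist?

Inverting demand: P = 195 − 0.5Q.
Perfect competition: P = MC = 162, so 195 − 0.5Q = 162 and Q = 66.
Monopoly sets MR = MC: 195 − Q = 162 ⇒ Q = 33, P = 195 − 0.5·33 = 178.5.
Change in price: 178.5 − 162 = 16.5.

Price rises by 16.5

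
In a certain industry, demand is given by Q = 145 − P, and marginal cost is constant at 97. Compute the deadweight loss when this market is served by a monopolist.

DWL = 288

Inverting demand: P = 145 − Q.
Perfect competition: P = MC = 97, so 145 − Q = 97 and Q = 48.
Monopoly sets MR = MC: 145 − 2Q = 97 ⇒ Q = 24, P = 145 − 24 = 121.
DWL is the triangle between Q = 24 and Q = 48: ½·(48 − 24)·(121 − 97) = 288.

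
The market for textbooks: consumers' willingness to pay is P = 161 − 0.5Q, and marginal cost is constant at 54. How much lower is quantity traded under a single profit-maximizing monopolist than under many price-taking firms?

Perfect competition: P = MC = 54, so 161 − 0.5Q = 54 and Q = 214.
The monopolist equates marginal revenue to marginal cost: 161 − Q = 54, so Q = 107. From demand, P = 107.5.
Change in quantity traded: 107 − 214 = −107.

Q falls by 107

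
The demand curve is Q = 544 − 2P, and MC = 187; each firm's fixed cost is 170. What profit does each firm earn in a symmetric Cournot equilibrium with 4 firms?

π_i = 408

Inverting demand: P = 272 − 0.5Q.
Cournot with 4 identical firms: the symmetric best-response condition is 272 − 2.5q = 187. Each firm produces q = 34, total output Q = 136, price P = 204.
Each firm's profit = (204 − 187)·34 − 170 = 408.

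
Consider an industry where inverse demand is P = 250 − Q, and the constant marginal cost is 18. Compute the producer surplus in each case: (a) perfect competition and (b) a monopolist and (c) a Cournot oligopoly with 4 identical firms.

Under competition P = MC = 18, so Q = (250 − 18)/1 = 232.
PS = (18 − 18)·232 = 0.
A monopolist chooses Q where MR = MC. MR = 250 − 2Q; setting this equal to 18 gives Q = 116 and P = 134.
PS = (134 − 18)·116 = 13456.
With 4 symmetric Cournot firms, each firm's FOC gives 250 − 5q = 18, so q = 46.4, Q = 4·46.4 = 185.6, and P = 64.4.
PS = (64.4 − 18)·185.6 = 8611.84.

Competition: PS = 0; Monopoly: PS = 13456; Cournot: PS = 8611.84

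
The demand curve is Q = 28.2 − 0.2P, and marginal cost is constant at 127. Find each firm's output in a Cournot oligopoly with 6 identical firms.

q_i = 0.4

Inverting demand: P = 141 − 5Q.
With 6 symmetric Cournot firms, each firm's FOC gives 141 − 35q = 127, so q = 0.4, Q = 6·0.4 = 2.4, and P = 129.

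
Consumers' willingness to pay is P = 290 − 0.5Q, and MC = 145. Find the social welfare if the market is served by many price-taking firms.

Competitive firms price at marginal cost: P = 145, giving Q = 290.
CS = ½·(290 − 145)·290 = 21025; PS = (145 − 145)·290 = 0; TS = 21025.

TS = 21025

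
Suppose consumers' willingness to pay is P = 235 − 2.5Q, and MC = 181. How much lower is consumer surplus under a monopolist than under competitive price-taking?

Under competition P = MC = 181, so Q = (235 − 181)/2.5 = 21.6.
CS = ½·(235 − 181)·21.6 = 583.2.
A monopolist chooses Q where MR = MC. MR = 235 − 5Q; setting this equal to 181 gives Q = 10.8 and P = 208.
CS = ½·(235 − 208)·10.8 = 145.8.
Change in consumer surplus: 145.8 − 583.2 = −437.4.

CS falls by 437.4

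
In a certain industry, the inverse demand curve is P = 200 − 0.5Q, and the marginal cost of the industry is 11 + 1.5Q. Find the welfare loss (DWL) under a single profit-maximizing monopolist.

DWL = 357.21

Under competition P = MC: 200 − 0.5Q = 11 + 1.5Q ⇒ Q = 94.5, P = 152.75.
A monopolist chooses Q where MR = MC. MR = 200 − Q; setting this equal to 11 + 1.5Q gives Q = 75.6 and P = 162.2.
CS = ½·(200 − 152.75)·94.5 = 35721/16; PS = (152.75·94.5 − 11·94.5 − ½·1.5·94.5²) = 107163/16; TS = 8930.25.
CS = ½·(200 − 162.2)·75.6 = 1428.84; PS = (162.2·75.6 − 11·75.6 − ½·1.5·75.6²) = 7144.2; TS = 8573.04.
DWL = 8930.25 − 8573.04 = 357.21.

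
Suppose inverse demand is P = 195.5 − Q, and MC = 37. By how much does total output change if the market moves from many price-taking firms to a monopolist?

Perfect competition: P = MC = 37, so 195.5 − Q = 37 and Q = 158.5.
A monopolist chooses Q where MR = MC. MR = 195.5 − 2Q; setting this equal to 37 gives Q = 79.25 and P = 116.25.
Change in total output: 79.25 − 158.5 = −79.25.

Q falls by 79.25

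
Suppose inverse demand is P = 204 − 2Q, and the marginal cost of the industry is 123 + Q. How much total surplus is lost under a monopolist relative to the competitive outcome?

DWL = 174.96

Competitive equilibrium sets price equal to marginal cost: 204 − 2Q = 123 + Q, so Q = 27 and P = 150.
A monopolist chooses Q where MR = MC. MR = 204 − 4Q; setting this equal to 123 + Q gives Q = 16.2 and P = 171.6.
CS = ½·(204 − 150)·27 = 729; PS = (150·27 − 123·27 − ½·1·27²) = 364.5; TS = 1093.5.
CS = ½·(204 − 171.6)·16.2 = 262.44; PS = (171.6·16.2 − 123·16.2 − ½·1·16.2²) = 656.1; TS = 918.54.
DWL = 1093.5 − 918.54 = 174.96.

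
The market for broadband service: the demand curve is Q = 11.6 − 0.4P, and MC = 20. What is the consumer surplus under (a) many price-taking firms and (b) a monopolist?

Competition: CS = 16.2; Monopoly: CS = 4.05

Inverting demand: P = 29 − 2.5Q.
Perfect competition: P = MC = 20, so 29 − 2.5Q = 20 and Q = 3.6.
CS = ½·(29 − 20)·3.6 = 16.2.
The monopolist equates marginal revenue to marginal cost: 29 − 5Q = 20, so Q = 1.8. From demand, P = 24.5.
CS = ½·(29 − 24.5)·1.8 = 4.05.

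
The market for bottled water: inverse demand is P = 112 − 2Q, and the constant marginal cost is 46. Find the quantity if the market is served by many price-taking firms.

Q = 33

Under competition P = MC = 46, so Q = (112 − 46)/2 = 33.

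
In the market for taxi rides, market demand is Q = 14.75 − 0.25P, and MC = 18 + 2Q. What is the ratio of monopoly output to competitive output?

Q_m/Q_c = 0.6

Inverting demand: P = 59 − 4Q.
Monopoly sets MR = MC: 59 − 8Q = 18 + 2Q ⇒ Q = 4.1, P = 59 − 4·4.1 = 42.6.
Under competition P = MC: 59 − 4Q = 18 + 2Q ⇒ Q = 41/6, P = 95/3.
Ratio Q_m/Q_c = 4.1/(41/6) = 0.6.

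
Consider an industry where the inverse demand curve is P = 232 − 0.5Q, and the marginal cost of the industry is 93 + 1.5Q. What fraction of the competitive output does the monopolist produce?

Q_m/Q_c = 0.8

A monopolist chooses Q where MR = MC. MR = 232 − Q; setting this equal to 93 + 1.5Q gives Q = 55.6 and P = 204.2.
Under competition P = MC: 232 − 0.5Q = 93 + 1.5Q ⇒ Q = 69.5, P = 197.25.
Ratio Q_m/Q_c = 55.6/69.5 = 0.8.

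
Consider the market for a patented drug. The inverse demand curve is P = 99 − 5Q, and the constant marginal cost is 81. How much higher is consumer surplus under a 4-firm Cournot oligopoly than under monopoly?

Consumer surplus rises by 12.636

Monopoly sets MR = MC: 99 − 10Q = 81 ⇒ Q = 1.8, P = 99 − 5·1.8 = 90.
CS = ½·(99 − 90)·1.8 = 8.1.
Cournot with 4 identical firms: the symmetric best-response condition is 99 − 25q = 81. Each firm produces q = 0.72, total output Q = 2.88, price P = 84.6.
CS = ½·(99 − 84.6)·2.88 = 20.736.
Change in consumer surplus: 20.736 − 8.1 = 12.636.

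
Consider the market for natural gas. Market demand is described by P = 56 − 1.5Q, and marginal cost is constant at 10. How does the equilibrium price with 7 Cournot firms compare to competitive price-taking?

With 7 symmetric Cournot firms, each firm's FOC gives 56 − 12q = 10, so q = 23/6, Q = 7·23/6 = 161/6, and P = 15.75.
Competitive firms price at marginal cost: P = 10, giving Q = 92/3.

Cournot: P = 15.75; Competition: P = 10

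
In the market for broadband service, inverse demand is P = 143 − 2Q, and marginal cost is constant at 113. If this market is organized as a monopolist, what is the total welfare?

A monopolist chooses Q where MR = MC. MR = 143 − 4Q; setting this equal to 113 gives Q = 7.5 and P = 128.
CS = ½·(143 − 128)·7.5 = 56.25; PS = (128 − 113)·7.5 = 112.5; TS = 168.75.

TS = 168.75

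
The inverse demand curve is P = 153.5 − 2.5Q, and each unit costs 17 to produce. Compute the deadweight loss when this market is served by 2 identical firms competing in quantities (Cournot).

Perfect competition: P = MC = 17, so 153.5 − 2.5Q = 17 and Q = 54.6.
In a 2-firm Cournot equilibrium, symmetry and the first-order condition give q = (153.5 − 17)/(7.5) = 18.2. So Q = 36.4 and P = 62.5.
DWL is the triangle between Q = 36.4 and Q = 54.6: ½·(54.6 − 36.4)·(62.5 − 17) = 414.05.

DWL = 414.05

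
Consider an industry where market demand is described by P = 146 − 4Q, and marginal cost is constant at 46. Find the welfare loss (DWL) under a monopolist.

DWL = 312.5

Perfect competition: P = MC = 46, so 146 − 4Q = 46 and Q = 25.
Monopoly sets MR = MC: 146 − 8Q = 46 ⇒ Q = 12.5, P = 146 − 4·12.5 = 96.
DWL is the triangle between Q = 12.5 and Q = 25: ½·(25 − 12.5)·(96 − 46) = 312.5.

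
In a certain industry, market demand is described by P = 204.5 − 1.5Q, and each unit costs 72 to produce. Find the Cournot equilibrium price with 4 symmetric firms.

With 4 symmetric Cournot firms, each firm's FOC gives 204.5 − 7.5q = 72, so q = 53/3, Q = 4·53/3 = 212/3, and P = 98.5.

P = 98.5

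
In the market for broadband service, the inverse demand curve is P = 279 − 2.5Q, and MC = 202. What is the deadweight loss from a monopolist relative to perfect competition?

Competitive firms price at marginal cost: P = 202, giving Q = 30.8.
Monopoly sets MR = MC: 279 − 5Q = 202 ⇒ Q = 15.4, P = 279 − 2.5·15.4 = 240.5.
DWL is the triangle between Q = 15.4 and Q = 30.8: ½·(30.8 − 15.4)·(240.5 − 202) = 296.45.

DWL = 296.45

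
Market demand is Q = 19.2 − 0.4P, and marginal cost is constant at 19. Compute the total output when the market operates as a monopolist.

Q = 5.8

Inverting demand: P = 48 − 2.5Q.
Monopoly sets MR = MC: 48 − 5Q = 19 ⇒ Q = 5.8, P = 48 − 2.5·5.8 = 33.5.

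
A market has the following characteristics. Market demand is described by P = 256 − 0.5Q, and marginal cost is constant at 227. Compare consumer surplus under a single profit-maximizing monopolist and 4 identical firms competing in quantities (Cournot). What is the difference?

Monopoly sets MR = MC: 256 − Q = 227 ⇒ Q = 29, P = 256 − 0.5·29 = 241.5.
CS = ½·(256 − 241.5)·29 = 210.25.
In a 4-firm Cournot equilibrium, symmetry and the first-order condition give q = (256 − 227)/(2.5) = 11.6. So Q = 46.4 and P = 232.8.
CS = ½·(256 − 232.8)·46.4 = 538.24.
Change in consumer surplus: 538.24 − 210.25 = 327.99.

CS rises by 327.99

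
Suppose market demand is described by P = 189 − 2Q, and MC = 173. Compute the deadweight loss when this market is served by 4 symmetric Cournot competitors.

Competitive firms price at marginal cost: P = 173, giving Q = 8.
In a 4-firm Cournot equilibrium, symmetry and the first-order condition give q = (189 − 173)/(10) = 1.6. So Q = 6.4 and P = 176.2.
DWL is the triangle between Q = 6.4 and Q = 8: ½·(8 − 6.4)·(176.2 − 173) = 2.56.

DWL = 2.56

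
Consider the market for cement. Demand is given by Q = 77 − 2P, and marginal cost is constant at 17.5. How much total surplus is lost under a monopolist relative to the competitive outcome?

Inverting demand: P = 38.5 − 0.5Q.
Under competition P = MC = 17.5, so Q = (38.5 − 17.5)/0.5 = 42.
A monopolist chooses Q where MR = MC. MR = 38.5 − Q; setting this equal to 17.5 gives Q = 21 and P = 28.
DWL is the triangle between Q = 21 and Q = 42: ½·(42 − 21)·(28 − 17.5) = 110.25.

DWL = 110.25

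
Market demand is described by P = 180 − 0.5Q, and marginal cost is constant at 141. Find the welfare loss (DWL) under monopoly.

DWL = 380.25

Under competition P = MC = 141, so Q = (180 − 141)/0.5 = 78.
Monopoly sets MR = MC: 180 − Q = 141 ⇒ Q = 39, P = 180 − 0.5·39 = 160.5.
DWL is the triangle between Q = 39 and Q = 78: ½·(78 − 39)·(160.5 − 141) = 380.25.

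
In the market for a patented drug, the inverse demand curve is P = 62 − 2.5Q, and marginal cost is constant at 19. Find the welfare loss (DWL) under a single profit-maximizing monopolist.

DWL = 92.45

Competitive firms price at marginal cost: P = 19, giving Q = 17.2.
A monopolist chooses Q where MR = MC. MR = 62 − 5Q; setting this equal to 19 gives Q = 8.6 and P = 40.5.
DWL is the triangle between Q = 8.6 and Q = 17.2: ½·(17.2 − 8.6)·(40.5 − 19) = 92.45.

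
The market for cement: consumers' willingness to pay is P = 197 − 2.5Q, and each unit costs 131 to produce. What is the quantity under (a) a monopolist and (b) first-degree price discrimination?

Monopoly sets MR = MC: 197 − 5Q = 131 ⇒ Q = 13.2, P = 197 − 2.5·13.2 = 164.
With perfect price discrimination, output is the efficient level Q = 26.4 (where demand meets MC), but every buyer pays their willingness to pay: CS = 0 and PS = total surplus.

Monopoly: Q = 13.2; Perfect PD: Q = 26.4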